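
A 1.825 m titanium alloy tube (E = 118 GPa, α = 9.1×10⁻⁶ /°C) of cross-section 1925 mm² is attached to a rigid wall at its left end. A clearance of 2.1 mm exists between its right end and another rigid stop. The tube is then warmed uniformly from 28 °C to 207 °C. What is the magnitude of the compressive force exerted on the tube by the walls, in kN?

If the wall were absent the tube would grow by αΔT L = 9.1×10⁻⁶ × 179 × 1825 = 2.973 mm.
This exceeds the 2.1 mm gap, so the wall pushes back. The portion of expansion that must be recovered elastically is δ_free − gap = 2.973 − 2.1 = 0.8727 mm.
Compatibility: PL/(AE) = 0.8727 mm, so σ = P/A = E × (0.8727/1825) = 56.43 MPa.
P = σA = 56.43 × 1925 = 108.6 kN.

P ≈ 109 kN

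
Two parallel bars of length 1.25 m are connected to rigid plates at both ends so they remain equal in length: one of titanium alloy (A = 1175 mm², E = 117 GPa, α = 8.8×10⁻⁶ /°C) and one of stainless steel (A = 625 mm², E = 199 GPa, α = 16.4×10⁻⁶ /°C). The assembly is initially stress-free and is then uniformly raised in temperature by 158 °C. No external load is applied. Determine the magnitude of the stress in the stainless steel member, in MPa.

The stainless steel has the larger α, so on heating it would change length more than the titanium alloy if both were free. The rigid plates force a common final length, so the stainless steel is put into compression and the titanium alloy into tension, with equal and opposite forces P (no external load).
Setting the final lengths equal and cancelling L: (α₁ − α₂)ΔT = P/(A₁E₁) + P/(A₂E₂).
|α₁ − α₂|·ΔT = 7.6×10⁻⁶ × 158 = 0.001201.
1/(A₁E₁) + 1/(A₂E₂) = 1/(1175×117×10³) + 1/(625×199×10³) = 1.531×10⁻⁸ N⁻¹.
So P = 0.001201 / 1.531×10⁻⁸ = 78.41 kN.
σ_{stainless steel} = P/A₂ = 78410/625 = 125.5 MPa, compressive.

σ ≈ 125 MPa (compressive)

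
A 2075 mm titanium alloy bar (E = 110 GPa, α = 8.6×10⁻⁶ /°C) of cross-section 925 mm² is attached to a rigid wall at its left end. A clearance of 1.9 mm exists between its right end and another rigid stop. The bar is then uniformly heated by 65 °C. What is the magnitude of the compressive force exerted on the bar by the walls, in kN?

P ≈ 0 kN

Unrestrained expansion: δ_free = αΔT L = 8.6×10⁻⁶ × 65 × 2075 = 1.16 mm.
This is smaller than the 1.9 mm clearance, so the bar expands freely without reaching the stop — the stress is zero.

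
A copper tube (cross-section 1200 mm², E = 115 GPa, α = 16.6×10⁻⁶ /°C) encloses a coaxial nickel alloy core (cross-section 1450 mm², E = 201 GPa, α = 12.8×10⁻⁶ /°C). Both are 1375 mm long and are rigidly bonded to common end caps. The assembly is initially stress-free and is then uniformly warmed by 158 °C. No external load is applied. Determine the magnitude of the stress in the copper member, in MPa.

The copper has the larger α, so on heating it would change length more than the nickel alloy if both were free. The rigid plates force a common final length, so the copper is put into compression and the nickel alloy into tension, with equal and opposite forces P (no external load).
Compatibility of the two members (thermal + elastic change equal): (α₁ − α₂)ΔT = P·[1/(A₁E₁) + 1/(A₂E₂)].
|α₁ − α₂|·ΔT = 3.8×10⁻⁶ × 158 = 0.0006004.
1/(A₁E₁) + 1/(A₂E₂) = 1/(1200×115×10³) + 1/(1450×201×10³) = 1.068×10⁻⁸ N⁻¹.
P = 0.0006004 / 1.068×10⁻⁸ = 56230 N = 56.23 kN.
σ_{copper} = P/A₁ = 56230/1200 = 46.86 MPa, compressive.

σ ≈ 46.9 MPa (compressive)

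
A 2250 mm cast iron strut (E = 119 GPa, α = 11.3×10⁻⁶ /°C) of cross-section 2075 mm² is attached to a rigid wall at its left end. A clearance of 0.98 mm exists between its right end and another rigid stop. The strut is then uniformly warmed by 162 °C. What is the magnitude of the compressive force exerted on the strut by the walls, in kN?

Unrestrained expansion: δ_free = αΔT L = 11.3×10⁻⁶ × 162 × 2250 = 4.119 mm.
The gap closes (δ_free > 0.98 mm) and the wall then resists a further 4.119 − 0.98 = 3.139 mm of expansion.
So σ = E(δ_free − g)/L = 119×10³ × 3.139/2250 = 166 MPa.
Force on the wall = σA = 166 × 2075 mm² = 344.5 kN.

P ≈ 344 kN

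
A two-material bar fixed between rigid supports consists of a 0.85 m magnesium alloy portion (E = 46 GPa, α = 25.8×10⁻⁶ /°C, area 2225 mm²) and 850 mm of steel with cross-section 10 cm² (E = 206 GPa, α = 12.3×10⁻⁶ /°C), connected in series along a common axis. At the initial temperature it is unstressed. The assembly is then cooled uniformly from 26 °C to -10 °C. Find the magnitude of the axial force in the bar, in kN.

If the supports were absent, the total length change would be Σ αᵢΔT Lᵢ = 25.8×10⁻⁶×36×850 + 12.3×10⁻⁶×36×850 = 1.166 mm.
The walls prevent any net length change, so an axial force P (same in every segment) develops. Compatibility: P · Σ Lᵢ/(AᵢEᵢ) = δ_free.
Σ Lᵢ/(AᵢEᵢ) = 850/(2225×46×10³) + 850/(1000×206×10³) = 1.243×10⁻⁵ mm/N.
So P = 1.166 / 1.243×10⁻⁵ = 93.79 kN, tensile.

P ≈ 93.8 kN (tensile)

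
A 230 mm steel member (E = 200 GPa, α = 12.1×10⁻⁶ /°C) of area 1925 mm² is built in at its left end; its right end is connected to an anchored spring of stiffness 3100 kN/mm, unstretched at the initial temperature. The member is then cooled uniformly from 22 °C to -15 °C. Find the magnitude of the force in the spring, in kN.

Free thermal contraction: δ_free = αΔT L = 12.1×10⁻⁶ × 37 × 230 = 0.103 mm.
Let P be the tensile force in the spring. The member extends elastically by PL/(AE) and the spring stretches by P/k; together these equal δ_free.
P [ L/(AE) + 1/k ] = δ_free → P [ 230/(1925×200×10³) + 1/(3100×10³) ] = 0.103.
P = 0.103 / 9.2×10⁻⁷ = 111900 N.

P ≈ 112 kN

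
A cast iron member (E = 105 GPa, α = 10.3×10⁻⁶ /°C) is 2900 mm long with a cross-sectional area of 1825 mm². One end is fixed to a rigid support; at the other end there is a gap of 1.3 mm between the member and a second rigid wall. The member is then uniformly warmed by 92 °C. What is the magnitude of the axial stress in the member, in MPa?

Free thermal elongation = αΔT L = 10.3×10⁻⁶ × 92 × 2900 = 2.748 mm.
This exceeds the 1.3 mm gap, so the wall pushes back. The portion of expansion that must be recovered elastically is δ_free − gap = 2.748 − 1.3 = 1.448 mm.
So σ = E(δ_free − g)/L = 105×10³ × 1.448/2900 = 52.43 MPa.

σ ≈ 52.4 MPa (compressive)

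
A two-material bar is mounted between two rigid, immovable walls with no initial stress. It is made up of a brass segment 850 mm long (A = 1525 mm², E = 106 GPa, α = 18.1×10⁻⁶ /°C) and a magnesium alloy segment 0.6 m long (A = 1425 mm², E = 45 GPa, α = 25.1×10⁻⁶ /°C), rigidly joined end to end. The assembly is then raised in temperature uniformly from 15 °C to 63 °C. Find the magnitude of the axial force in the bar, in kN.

If the supports were absent, the total length change would be Σ αᵢΔT Lᵢ = 18.1×10⁻⁶×48×850 + 25.1×10⁻⁶×48×600 = 1.461 mm.
The walls prevent any net length change, so an axial force P (same in every segment) develops. Compatibility: P · Σ Lᵢ/(AᵢEᵢ) = δ_free.
Σ Lᵢ/(AᵢEᵢ) = 850/(1525×106×10³) + 600/(1425×45×10³) = 1.461×10⁻⁵ mm/N.
So P = 1.461 / 1.461×10⁻⁵ = 99.99 kN, compressive.

P ≈ 100 kN (compressive)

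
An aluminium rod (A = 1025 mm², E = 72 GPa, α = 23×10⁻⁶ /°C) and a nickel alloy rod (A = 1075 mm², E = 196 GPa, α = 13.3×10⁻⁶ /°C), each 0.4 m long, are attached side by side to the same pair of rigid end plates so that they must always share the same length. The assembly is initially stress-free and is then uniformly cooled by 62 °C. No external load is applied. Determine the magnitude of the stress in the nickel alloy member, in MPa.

Equilibrium of a rigid end plate with no external load gives equal and opposite internal forces ±P in the two members. Since α_{aluminium} > α_{nickel alloy}, cooling drives the aluminium into tension and the nickel alloy into compression.
Equating the net (thermal + elastic) strains gives |α₁ − α₂|·ΔT = P·[1/(A₁E₁) + 1/(A₂E₂)].
|α₁ − α₂|·ΔT = 9.7×10⁻⁶ × 62 = 0.0006014.
1/(A₁E₁) + 1/(A₂E₂) = 1/(1025×72×10³) + 1/(1075×196×10³) = 1.83×10⁻⁸ N⁻¹.
P = 0.0006014 / 1.83×10⁻⁸ = 32870 N = 32.87 kN.
σ_{nickel alloy} = P/A₂ = 32870/1075 = 30.58 MPa, compressive.

σ ≈ 30.6 MPa (compressive)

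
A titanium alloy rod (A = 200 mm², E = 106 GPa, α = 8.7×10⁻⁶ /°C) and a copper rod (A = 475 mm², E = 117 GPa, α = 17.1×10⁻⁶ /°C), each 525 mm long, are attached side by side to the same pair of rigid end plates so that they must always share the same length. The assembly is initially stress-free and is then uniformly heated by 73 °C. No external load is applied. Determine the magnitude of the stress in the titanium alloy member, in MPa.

Both members must finish at the same length. With the larger α, the copper tends to over-expand; the plates restrain it, putting the copper in compression and the titanium alloy in tension. With no external load the two internal forces are equal and opposite, magnitude P.
Setting the final lengths equal and cancelling L: (α₁ − α₂)ΔT = P/(A₁E₁) + P/(A₂E₂).
|α₁ − α₂|·ΔT = 8.4×10⁻⁶ × 73 = 0.0006132.
1/(A₁E₁) + 1/(A₂E₂) = 1/(200×106×10³) + 1/(475×117×10³) = 6.516×10⁻⁸ N⁻¹.
So P = 0.0006132 / 6.516×10⁻⁸ = 9.41 kN.
σ_{titanium alloy} = P/A₁ = 9410/200 = 47.05 MPa, tensile.

σ ≈ 47.1 MPa (tensile)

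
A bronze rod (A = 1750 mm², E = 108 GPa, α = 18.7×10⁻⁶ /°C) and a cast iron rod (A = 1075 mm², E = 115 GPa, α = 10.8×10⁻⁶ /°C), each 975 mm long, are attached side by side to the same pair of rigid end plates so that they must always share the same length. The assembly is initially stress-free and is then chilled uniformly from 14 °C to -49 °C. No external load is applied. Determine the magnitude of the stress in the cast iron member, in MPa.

Both members must finish at the same length. With the larger α, the bronze tends to over-contract; the plates restrain it, putting the bronze in tension and the cast iron in compression. With no external load the two internal forces are equal and opposite, magnitude P.
Compatibility of the two members (thermal + elastic change equal): (α₁ − α₂)ΔT = P·[1/(A₁E₁) + 1/(A₂E₂)].
|α₁ − α₂|·ΔT = 7.9×10⁻⁶ × 63 = 0.0004977.
1/(A₁E₁) + 1/(A₂E₂) = 1/(1750×108×10³) + 1/(1075×115×10³) = 1.338×10⁻⁸ N⁻¹.
So P = 0.0004977 / 1.338×10⁻⁸ = 37.2 kN.
σ_{cast iron} = P/A₂ = 37200/1075 = 34.6 MPa, compressive.

σ ≈ 34.6 MPa (compressive)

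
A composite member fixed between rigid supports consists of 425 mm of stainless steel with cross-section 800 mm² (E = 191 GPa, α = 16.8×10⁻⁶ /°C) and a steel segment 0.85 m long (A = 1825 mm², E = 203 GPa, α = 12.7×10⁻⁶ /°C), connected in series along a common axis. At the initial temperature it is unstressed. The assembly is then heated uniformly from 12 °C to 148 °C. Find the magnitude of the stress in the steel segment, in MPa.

If the supports were absent, the total length change would be Σ αᵢΔT Lᵢ = 16.8×10⁻⁶×136×425 + 12.7×10⁻⁶×136×850 = 2.439 mm.
Since the ends are fixed, an axial force P builds up, equal in every segment, with P · Σ Lᵢ/(AᵢEᵢ) = δ_free.
The series flexibility is Σ Lᵢ/(AᵢEᵢ) = 425/(800×191×10³) + 850/(1825×203×10³) = 5.076×10⁻⁶ mm/N.
P = 2.439 / 5.076×10⁻⁶ = 480600 N = 480.6 kN, compressive.
σ_{steel} = P / A = 480600 / 1825 = 263.3 MPa.

σ ≈ 263 MPa (compressive)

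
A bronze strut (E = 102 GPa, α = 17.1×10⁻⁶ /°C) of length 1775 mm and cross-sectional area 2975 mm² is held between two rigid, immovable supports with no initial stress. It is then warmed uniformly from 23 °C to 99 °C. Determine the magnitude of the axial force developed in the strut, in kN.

Full restraint means ε = 0, so the stress is σ = EαΔT = 102×10³ × 17.1×10⁻⁶ × 76 = 132.6 MPa.
Axial force P = σA = 132.6 × 2975 = 394400 N = 394.4 kN, compressive.

P ≈ 394 kN (compressive)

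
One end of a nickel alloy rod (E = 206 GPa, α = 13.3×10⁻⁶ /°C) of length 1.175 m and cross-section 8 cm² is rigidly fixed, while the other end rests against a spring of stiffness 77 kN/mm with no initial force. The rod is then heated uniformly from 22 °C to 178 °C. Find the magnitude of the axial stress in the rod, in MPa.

Free thermal expansion: δ_free = αΔT L = 13.3×10⁻⁶ × 156 × 1175 = 2.438 mm.
Let P be the compressive force at the spring. The rod shortens elastically by PL/(AE) and the spring compresses by P/k; together these equal δ_free.
So P = δ_free / [L/(AE) + 1/k] = 2.438 / [ 1175/(800×206×10³) + 1/(77×10³) ].
P = 2.438 / 2.012×10⁻⁵ = 121200 N.
σ = P/A = 121200/800 = 151.5 MPa.

σ ≈ 151 MPa (compressive)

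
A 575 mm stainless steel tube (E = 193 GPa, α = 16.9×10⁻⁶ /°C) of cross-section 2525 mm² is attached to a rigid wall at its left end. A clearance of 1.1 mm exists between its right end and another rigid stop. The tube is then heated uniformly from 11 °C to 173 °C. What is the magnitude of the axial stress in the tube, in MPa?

σ ≈ 159 MPa (compressive)

Free thermal elongation = αΔT L = 16.9×10⁻⁶ × 162 × 575 = 1.574 mm.
This exceeds the 1.1 mm gap, so the wall pushes back. The portion of expansion that must be recovered elastically is δ_free − gap = 1.574 − 1.1 = 0.4742 mm.
That suppressed elongation corresponds to σ = E·Δ/L = 193×10³ × 0.4742/575 = 159.2 MPa.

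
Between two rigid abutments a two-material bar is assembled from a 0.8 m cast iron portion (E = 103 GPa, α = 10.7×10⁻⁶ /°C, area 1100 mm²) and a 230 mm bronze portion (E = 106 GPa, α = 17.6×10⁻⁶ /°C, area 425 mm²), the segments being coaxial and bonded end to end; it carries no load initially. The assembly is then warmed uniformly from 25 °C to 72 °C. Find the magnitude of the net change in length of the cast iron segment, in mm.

With the walls removed the bar would change length by δ_free = Σ αᵢΔT Lᵢ = 10.7×10⁻⁶×47×800 + 17.6×10⁻⁶×47×230 = 0.5926 mm.
The walls prevent any net length change, so an axial force P (same in every segment) develops. Compatibility: P · Σ Lᵢ/(AᵢEᵢ) = δ_free.
Σ Lᵢ/(AᵢEᵢ) = 800/(1100×103×10³) + 230/(425×106×10³) = 1.217×10⁻⁵ mm/N.
P = 0.5926 / 1.217×10⁻⁵ = 48710 N = 48.71 kN, compressive.
For the cast iron segment, free thermal change = 10.7×10⁻⁶×47×800 = 0.4023 mm and elastic change from P = 48710×800/(1100×103×10³) = 0.3439 mm; these oppose, so the net change is 0.0584 mm (segment lengthens).

|ΔL| ≈ 0.0584 mm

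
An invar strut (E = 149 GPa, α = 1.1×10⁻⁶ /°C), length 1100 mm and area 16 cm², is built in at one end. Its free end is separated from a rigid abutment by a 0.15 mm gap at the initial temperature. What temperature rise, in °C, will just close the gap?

Contact occurs when the free expansion equals the gap: αΔT L = 0.15 mm.
ΔT = 0.15 / (1.1×10⁻⁶ × 1100) = 124 °C.

ΔT ≈ 124 °C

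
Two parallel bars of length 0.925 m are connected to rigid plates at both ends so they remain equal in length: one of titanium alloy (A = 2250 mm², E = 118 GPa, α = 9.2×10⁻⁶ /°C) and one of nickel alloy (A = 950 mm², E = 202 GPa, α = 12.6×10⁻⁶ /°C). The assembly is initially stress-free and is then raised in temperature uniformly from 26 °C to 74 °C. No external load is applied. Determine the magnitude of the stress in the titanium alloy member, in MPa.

The nickel alloy has the larger α, so on heating it would change length more than the titanium alloy if both were free. The rigid plates force a common final length, so the nickel alloy is put into compression and the titanium alloy into tension, with equal and opposite forces P (no external load).
Setting the final lengths equal and cancelling L: (α₁ − α₂)ΔT = P/(A₁E₁) + P/(A₂E₂).
|α₁ − α₂|·ΔT = 3.4×10⁻⁶ × 48 = 0.0001632.
1/(A₁E₁) + 1/(A₂E₂) = 1/(2250×118×10³) + 1/(950×202×10³) = 8.978×10⁻⁹ N⁻¹.
So P = 0.0001632 / 8.978×10⁻⁹ = 18.18 kN.
σ_{titanium alloy} = P/A₁ = 18180/2250 = 8.079 MPa, tensile.

σ ≈ 8.08 MPa (tensile)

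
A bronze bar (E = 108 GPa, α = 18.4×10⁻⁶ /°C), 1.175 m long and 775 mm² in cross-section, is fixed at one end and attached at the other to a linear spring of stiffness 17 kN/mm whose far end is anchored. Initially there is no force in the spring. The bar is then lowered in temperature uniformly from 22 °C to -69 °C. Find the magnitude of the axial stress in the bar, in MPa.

σ ≈ 34.8 MPa (tensile)

The unrestrained thermal change is αΔT L = 18.4×10⁻⁶ × 91 × 1175 = 1.967 mm.
With a force P in the spring, the elastic change of the bar is PL/(AE) and that of the spring is P/k; compatibility requires their sum to equal δ_free.
P [ L/(AE) + 1/k ] = δ_free → P [ 1175/(775×108×10³) + 1/(17×10³) ] = 1.967.
P = 1.967 / 7.286×10⁻⁵ = 27000 N.
σ = P/A = 27000/775 = 34.84 MPa.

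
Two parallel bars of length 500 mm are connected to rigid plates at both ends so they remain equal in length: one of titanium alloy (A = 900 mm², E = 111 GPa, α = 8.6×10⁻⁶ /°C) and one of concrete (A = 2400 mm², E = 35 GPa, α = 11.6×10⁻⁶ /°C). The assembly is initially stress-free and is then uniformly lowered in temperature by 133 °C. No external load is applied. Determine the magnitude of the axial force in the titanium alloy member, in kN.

P ≈ 18.2 kN (compressive in the titanium alloy)

Equilibrium of a rigid end plate with no external load gives equal and opposite internal forces ±P in the two members. Since α_{concrete} > α_{titanium alloy}, cooling drives the concrete into tension and the titanium alloy into compression.
Compatibility of the two members (thermal + elastic change equal): (α₁ − α₂)ΔT = P·[1/(A₁E₁) + 1/(A₂E₂)].
|α₁ − α₂|·ΔT = 3×10⁻⁶ × 133 = 0.000399.
1/(A₁E₁) + 1/(A₂E₂) = 1/(900×111×10³) + 1/(2400×35×10³) = 2.191×10⁻⁸ N⁻¹.
P = 0.000399 / 2.191×10⁻⁸ = 18210 N = 18.21 kN.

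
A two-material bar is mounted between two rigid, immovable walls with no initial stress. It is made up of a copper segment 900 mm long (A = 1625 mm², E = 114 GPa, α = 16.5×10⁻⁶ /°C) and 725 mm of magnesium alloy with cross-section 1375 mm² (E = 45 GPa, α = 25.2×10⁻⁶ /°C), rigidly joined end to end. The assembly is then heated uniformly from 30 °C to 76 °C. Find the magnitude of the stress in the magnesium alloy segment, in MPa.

σ ≈ 66.8 MPa (compressive)

With the walls removed the bar would change length by δ_free = Σ αᵢΔT Lᵢ = 16.5×10⁻⁶×46×900 + 25.2×10⁻⁶×46×725 = 1.524 mm.
Since the ends are fixed, an axial force P builds up, equal in every segment, with P · Σ Lᵢ/(AᵢEᵢ) = δ_free.
Σ Lᵢ/(AᵢEᵢ) = 900/(1625×114×10³) + 725/(1375×45×10³) = 1.658×10⁻⁵ mm/N.
So P = 1.524 / 1.658×10⁻⁵ = 91.91 kN, compressive.
σ_{magnesium alloy} = P / A = 91910 / 1375 = 66.85 MPa.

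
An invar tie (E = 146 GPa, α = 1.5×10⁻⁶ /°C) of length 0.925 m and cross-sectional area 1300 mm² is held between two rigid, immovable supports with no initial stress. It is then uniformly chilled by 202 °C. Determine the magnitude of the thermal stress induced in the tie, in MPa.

With length fixed, the mechanical strain must cancel the thermal strain αΔT = 1.5×10⁻⁶ × 202 = 303×10⁻⁶.
σ = EαΔT = 146×10³ × 1.5×10⁻⁶ × 202 = 44.24 MPa (tensile; the tie is trying to contract).

σ ≈ 44.2 MPa (tensile)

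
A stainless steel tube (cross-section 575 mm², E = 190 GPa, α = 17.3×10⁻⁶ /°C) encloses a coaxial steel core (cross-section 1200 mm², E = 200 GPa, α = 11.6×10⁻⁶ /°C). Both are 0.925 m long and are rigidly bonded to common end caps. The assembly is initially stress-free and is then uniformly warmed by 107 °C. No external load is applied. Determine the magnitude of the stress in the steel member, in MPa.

The stainless steel has the larger α, so on heating it would change length more than the steel if both were free. The rigid plates force a common final length, so the stainless steel is put into compression and the steel into tension, with equal and opposite forces P (no external load).
Compatibility of the two members (thermal + elastic change equal): (α₁ − α₂)ΔT = P·[1/(A₁E₁) + 1/(A₂E₂)].
|α₁ − α₂|·ΔT = 5.7×10⁻⁶ × 107 = 0.0006099.
1/(A₁E₁) + 1/(A₂E₂) = 1/(575×190×10³) + 1/(1200×200×10³) = 1.332×10⁻⁸ N⁻¹.
P = 0.0006099 / 1.332×10⁻⁸ = 45790 N = 45.79 kN.
σ_{steel} = P/A₂ = 45790/1200 = 38.16 MPa, tensile.

σ ≈ 38.2 MPa (tensile)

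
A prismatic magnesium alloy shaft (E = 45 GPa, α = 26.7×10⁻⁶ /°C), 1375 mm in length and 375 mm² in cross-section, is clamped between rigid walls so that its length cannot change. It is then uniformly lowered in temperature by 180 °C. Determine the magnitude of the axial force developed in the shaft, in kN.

P ≈ 81.1 kN (tensile)

With zero net strain, σ = E·αΔT = 45 GPa × 26.7×10⁻⁶ × 180 = 216.3 MPa.
Then P = σA = 216.3 × 375 mm² = 81.1 kN, tensile.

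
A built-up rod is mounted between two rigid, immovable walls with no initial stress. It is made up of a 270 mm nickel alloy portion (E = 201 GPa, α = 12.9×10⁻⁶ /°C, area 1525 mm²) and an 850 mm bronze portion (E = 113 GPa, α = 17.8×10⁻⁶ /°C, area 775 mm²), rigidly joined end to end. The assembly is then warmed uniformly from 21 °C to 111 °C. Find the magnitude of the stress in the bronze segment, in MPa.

If the supports were absent, the total length change would be Σ αᵢΔT Lᵢ = 12.9×10⁻⁶×90×270 + 17.8×10⁻⁶×90×850 = 1.675 mm.
The walls prevent any net length change, so an axial force P (same in every segment) develops. Compatibility: P · Σ Lᵢ/(AᵢEᵢ) = δ_free.
Σ Lᵢ/(AᵢEᵢ) = 270/(1525×201×10³) + 850/(775×113×10³) = 1.059×10⁻⁵ mm/N.
So P = 1.675 / 1.059×10⁻⁵ = 158.2 kN, compressive.
σ_{bronze} = P / A = 158200 / 775 = 204.2 MPa.

σ ≈ 204 MPa (compressive)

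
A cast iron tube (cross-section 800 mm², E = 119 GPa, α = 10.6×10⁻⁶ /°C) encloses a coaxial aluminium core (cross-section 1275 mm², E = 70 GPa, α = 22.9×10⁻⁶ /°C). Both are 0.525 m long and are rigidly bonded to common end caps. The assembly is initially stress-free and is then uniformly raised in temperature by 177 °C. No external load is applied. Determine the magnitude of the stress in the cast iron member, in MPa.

Both members must finish at the same length. With the larger α, the aluminium tends to over-expand; the plates restrain it, putting the aluminium in compression and the cast iron in tension. With no external load the two internal forces are equal and opposite, magnitude P.
Setting the final lengths equal and cancelling L: (α₁ − α₂)ΔT = P/(A₁E₁) + P/(A₂E₂).
|α₁ − α₂|·ΔT = 12.3×10⁻⁶ × 177 = 0.002177.
1/(A₁E₁) + 1/(A₂E₂) = 1/(800×119×10³) + 1/(1275×70×10³) = 2.171×10⁻⁸ N⁻¹.
So P = 0.002177 / 2.171×10⁻⁸ = 100.3 kN.
σ_{cast iron} = P/A₁ = 100300/800 = 125.4 MPa, tensile.

σ ≈ 125 MPa (tensile)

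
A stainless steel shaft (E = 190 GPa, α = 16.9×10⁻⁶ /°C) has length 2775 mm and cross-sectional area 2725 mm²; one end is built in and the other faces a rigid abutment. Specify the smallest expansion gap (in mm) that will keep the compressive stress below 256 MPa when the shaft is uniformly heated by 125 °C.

g ≈ 2.12 mm

With no wall the shaft would lengthen by αΔT L = 16.9×10⁻⁶ × 125 × 2775 = 5.862 mm.
A stress of 256 MPa corresponds to the wall pushing the shaft back by σL/E = 256×2775/(190×10³) = 3.739 mm.
So the gap has to take up the difference, g_min = δ_free − σL/E = 5.862 − 3.739 = 2.123 mm.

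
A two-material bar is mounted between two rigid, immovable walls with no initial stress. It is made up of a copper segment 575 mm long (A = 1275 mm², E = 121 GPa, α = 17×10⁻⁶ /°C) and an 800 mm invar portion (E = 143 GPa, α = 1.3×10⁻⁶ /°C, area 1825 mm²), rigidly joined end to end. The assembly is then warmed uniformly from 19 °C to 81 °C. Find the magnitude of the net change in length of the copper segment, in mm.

If the supports were absent, the total length change would be Σ αᵢΔT Lᵢ = 17×10⁻⁶×62×575 + 1.3×10⁻⁶×62×800 = 0.6705 mm.
Since the ends are fixed, an axial force P builds up, equal in every segment, with P · Σ Lᵢ/(AᵢEᵢ) = δ_free.
Σ Lᵢ/(AᵢEᵢ) = 575/(1275×121×10³) + 800/(1825×143×10³) = 6.793×10⁻⁶ mm/N.
Hence P = δ_free / Σ(L/AE) = 0.6705/6.793×10⁻⁶ = 98.72 kN (compressive).
For the copper segment, free thermal change = 17×10⁻⁶×62×575 = 0.606 mm and elastic change from P = 98720×575/(1275×121×10³) = 0.3679 mm; these oppose, so the net change is 0.238 mm (segment lengthens).

|ΔL| ≈ 0.238 mm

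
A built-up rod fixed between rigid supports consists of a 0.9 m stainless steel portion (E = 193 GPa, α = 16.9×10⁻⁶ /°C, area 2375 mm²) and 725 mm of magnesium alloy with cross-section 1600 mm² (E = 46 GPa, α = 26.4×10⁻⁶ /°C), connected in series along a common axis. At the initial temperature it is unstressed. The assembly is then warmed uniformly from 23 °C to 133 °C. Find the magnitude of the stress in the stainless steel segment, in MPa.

σ ≈ 135 MPa (compressive)

If the supports were absent, the total length change would be Σ αᵢΔT Lᵢ = 16.9×10⁻⁶×110×900 + 26.4×10⁻⁶×110×725 = 3.778 mm.
Since the ends are fixed, an axial force P builds up, equal in every segment, with P · Σ Lᵢ/(AᵢEᵢ) = δ_free.
Σ Lᵢ/(AᵢEᵢ) = 900/(2375×193×10³) + 725/(1600×46×10³) = 1.181×10⁻⁵ mm/N.
Hence P = δ_free / Σ(L/AE) = 3.778/1.181×10⁻⁵ = 319.8 kN (compressive).
σ_{stainless steel} = P / A = 319800 / 2375 = 134.7 MPa.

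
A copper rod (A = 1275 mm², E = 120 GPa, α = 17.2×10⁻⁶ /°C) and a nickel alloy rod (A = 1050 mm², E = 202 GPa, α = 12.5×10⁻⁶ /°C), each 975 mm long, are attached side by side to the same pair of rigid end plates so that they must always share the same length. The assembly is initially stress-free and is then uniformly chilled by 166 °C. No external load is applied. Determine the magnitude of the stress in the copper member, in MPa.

The copper has the larger α, so on cooling it would change length more than the nickel alloy if both were free. The rigid plates force a common final length, so the copper is put into tension and the nickel alloy into compression, with equal and opposite forces P (no external load).
Equating the net (thermal + elastic) strains gives |α₁ − α₂|·ΔT = P·[1/(A₁E₁) + 1/(A₂E₂)].
|α₁ − α₂|·ΔT = 4.7×10⁻⁶ × 166 = 0.0007802.
1/(A₁E₁) + 1/(A₂E₂) = 1/(1275×120×10³) + 1/(1050×202×10³) = 1.125×10⁻⁸ N⁻¹.
P = 0.0007802 / 1.125×10⁻⁸ = 69350 N = 69.35 kN.
σ_{copper} = P/A₁ = 69350/1275 = 54.39 MPa, tensile.

σ ≈ 54.4 MPa (tensile)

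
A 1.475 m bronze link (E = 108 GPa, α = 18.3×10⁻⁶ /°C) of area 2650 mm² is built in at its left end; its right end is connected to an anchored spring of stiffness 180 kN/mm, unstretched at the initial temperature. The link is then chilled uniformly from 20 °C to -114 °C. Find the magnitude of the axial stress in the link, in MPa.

Free thermal contraction: δ_free = αΔT L = 18.3×10⁻⁶ × 134 × 1475 = 3.617 mm.
Let P be the tensile force in the spring. The link extends elastically by PL/(AE) and the spring stretches by P/k; together these equal δ_free.
So P = δ_free / [L/(AE) + 1/k] = 3.617 / [ 1475/(2650×108×10³) + 1/(180×10³) ].
P = 3.617 / 1.071×10⁻⁵ = 337700 N.
σ = P/A = 337700/2650 = 127.5 MPa.

σ ≈ 127 MPa (tensile)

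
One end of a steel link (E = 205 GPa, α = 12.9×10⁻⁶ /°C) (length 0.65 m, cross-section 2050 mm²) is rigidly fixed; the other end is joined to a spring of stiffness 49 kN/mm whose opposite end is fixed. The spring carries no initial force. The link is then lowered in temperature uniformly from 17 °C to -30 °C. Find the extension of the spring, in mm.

δ ≈ 0.366 mm

If the spring were absent the link would shorten by αΔT L = 12.9×10⁻⁶ × 47 × 650 = 0.3941 mm.
With a force P in the spring, the elastic change of the link is PL/(AE) and that of the spring is P/k; compatibility requires their sum to equal δ_free.
P [ L/(AE) + 1/k ] = δ_free → P [ 650/(2050×205×10³) + 1/(49×10³) ] = 0.3941.
P = 0.3941 / 2.195×10⁻⁵ = 17950 N.
Spring extension = P/k = 17950/(49×10³) = 0.3663 mm.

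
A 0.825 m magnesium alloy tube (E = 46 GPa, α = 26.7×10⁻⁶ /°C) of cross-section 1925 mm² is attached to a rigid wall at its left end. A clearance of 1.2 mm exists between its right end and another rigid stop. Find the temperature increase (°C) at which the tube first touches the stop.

Contact occurs when the free expansion equals the gap: αΔT L = 1.2 mm.
So ΔT = g/(αL) = 1.2/(26.7×10⁻⁶ × 825) = 54.48 °C.

ΔT ≈ 54.5 °C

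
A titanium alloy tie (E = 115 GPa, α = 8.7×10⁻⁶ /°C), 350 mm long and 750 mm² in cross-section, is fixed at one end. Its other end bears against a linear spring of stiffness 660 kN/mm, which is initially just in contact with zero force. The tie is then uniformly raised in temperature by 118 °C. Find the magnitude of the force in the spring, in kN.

P ≈ 64.5 kN

Free thermal expansion: δ_free = αΔT L = 8.7×10⁻⁶ × 118 × 350 = 0.3593 mm.
Let P be the compressive force at the spring. The tie shortens elastically by PL/(AE) and the spring compresses by P/k; together these equal δ_free.
So P = δ_free / [L/(AE) + 1/k] = 0.3593 / [ 350/(750×115×10³) + 1/(660×10³) ].
P = 0.3593 / 5.573×10⁻⁶ = 64470 N.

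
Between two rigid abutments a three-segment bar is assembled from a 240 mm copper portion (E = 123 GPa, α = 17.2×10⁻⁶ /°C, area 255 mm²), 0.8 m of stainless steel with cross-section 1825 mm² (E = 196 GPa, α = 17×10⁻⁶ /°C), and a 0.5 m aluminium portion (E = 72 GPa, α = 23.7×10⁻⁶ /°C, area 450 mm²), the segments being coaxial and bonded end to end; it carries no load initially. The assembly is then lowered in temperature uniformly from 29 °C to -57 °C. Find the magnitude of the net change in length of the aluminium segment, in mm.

|ΔL| ≈ 0.531 mm

With the walls removed the bar would change length by δ_free = Σ αᵢΔT Lᵢ = 17.2×10⁻⁶×86×240 + 17×10⁻⁶×86×800 + 23.7×10⁻⁶×86×500 = 2.544 mm.
The rigid supports impose zero overall length change; the single axial force P common to all segments must satisfy P Σ Lᵢ/(AᵢEᵢ) = δ_free.
The series flexibility is Σ Lᵢ/(AᵢEᵢ) = 240/(255×123×10³) + 800/(1825×196×10³) + 500/(450×72×10³) = 2.532×10⁻⁵ mm/N.
P = 2.544 / 2.532×10⁻⁵ = 100500 N = 100.5 kN, tensile.
For the aluminium segment, free thermal change = 23.7×10⁻⁶×86×500 = 1.019 mm and elastic change from P = 100500×500/(450×72×10³) = 1.55 mm; these oppose, so the net change is 0.531 mm (segment lengthens).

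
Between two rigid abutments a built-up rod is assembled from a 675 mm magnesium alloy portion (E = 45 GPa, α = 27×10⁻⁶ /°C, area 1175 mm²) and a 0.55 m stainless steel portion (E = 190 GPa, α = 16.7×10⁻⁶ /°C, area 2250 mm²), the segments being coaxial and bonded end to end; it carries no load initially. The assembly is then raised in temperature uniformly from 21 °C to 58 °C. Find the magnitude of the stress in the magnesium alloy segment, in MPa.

σ ≈ 61.4 MPa (compressive)

If the supports were absent, the total length change would be Σ αᵢΔT Lᵢ = 27×10⁻⁶×37×675 + 16.7×10⁻⁶×37×550 = 1.014 mm.
The walls prevent any net length change, so an axial force P (same in every segment) develops. Compatibility: P · Σ Lᵢ/(AᵢEᵢ) = δ_free.
Σ Lᵢ/(AᵢEᵢ) = 675/(1175×45×10³) + 550/(2250×190×10³) = 1.405×10⁻⁵ mm/N.
Hence P = δ_free / Σ(L/AE) = 1.014/1.405×10⁻⁵ = 72.17 kN (compressive).
σ_{magnesium alloy} = P / A = 72170 / 1175 = 61.42 MPa.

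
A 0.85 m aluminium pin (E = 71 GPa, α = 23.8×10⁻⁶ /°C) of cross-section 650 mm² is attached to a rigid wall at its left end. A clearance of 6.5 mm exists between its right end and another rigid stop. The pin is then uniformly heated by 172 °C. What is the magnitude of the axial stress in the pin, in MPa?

σ ≈ 0 MPa

If the wall were absent the pin would grow by αΔT L = 23.8×10⁻⁶ × 172 × 850 = 3.48 mm.
Since δ_free = 3.48 mm is less than the 6.5 mm gap, the pin never touches the wall. No axial force develops.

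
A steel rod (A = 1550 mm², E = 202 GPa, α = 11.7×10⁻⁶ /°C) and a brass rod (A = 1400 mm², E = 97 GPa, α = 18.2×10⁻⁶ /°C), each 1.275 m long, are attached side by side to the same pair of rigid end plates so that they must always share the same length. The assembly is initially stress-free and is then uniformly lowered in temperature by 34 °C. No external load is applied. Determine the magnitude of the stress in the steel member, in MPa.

The brass has the larger α, so on cooling it would change length more than the steel if both were free. The rigid plates force a common final length, so the brass is put into tension and the steel into compression, with equal and opposite forces P (no external load).
Setting the final lengths equal and cancelling L: (α₁ − α₂)ΔT = P/(A₁E₁) + P/(A₂E₂).
|α₁ − α₂|·ΔT = 6.5×10⁻⁶ × 34 = 0.000221.
1/(A₁E₁) + 1/(A₂E₂) = 1/(1550×202×10³) + 1/(1400×97×10³) = 1.056×10⁻⁸ N⁻¹.
So P = 0.000221 / 1.056×10⁻⁸ = 20.93 kN.
σ_{steel} = P/A₁ = 20930/1550 = 13.5 MPa, compressive.

σ ≈ 13.5 MPa (compressive)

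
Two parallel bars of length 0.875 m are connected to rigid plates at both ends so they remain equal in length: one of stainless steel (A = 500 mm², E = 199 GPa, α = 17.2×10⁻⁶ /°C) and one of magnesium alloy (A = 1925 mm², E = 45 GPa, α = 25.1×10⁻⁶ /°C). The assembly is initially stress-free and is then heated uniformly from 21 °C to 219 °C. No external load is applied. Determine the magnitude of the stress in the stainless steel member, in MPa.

The magnesium alloy has the larger α, so on heating it would change length more than the stainless steel if both were free. The rigid plates force a common final length, so the magnesium alloy is put into compression and the stainless steel into tension, with equal and opposite forces P (no external load).
Equating the net (thermal + elastic) strains gives |α₁ − α₂|·ΔT = P·[1/(A₁E₁) + 1/(A₂E₂)].
|α₁ − α₂|·ΔT = 7.9×10⁻⁶ × 198 = 0.001564.
1/(A₁E₁) + 1/(A₂E₂) = 1/(500×199×10³) + 1/(1925×45×10³) = 2.159×10⁻⁸ N⁻¹.
P = 0.001564 / 2.159×10⁻⁸ = 72440 N = 72.44 kN.
σ_{stainless steel} = P/A₁ = 72440/500 = 144.9 MPa, tensile.

σ ≈ 145 MPa (tensile)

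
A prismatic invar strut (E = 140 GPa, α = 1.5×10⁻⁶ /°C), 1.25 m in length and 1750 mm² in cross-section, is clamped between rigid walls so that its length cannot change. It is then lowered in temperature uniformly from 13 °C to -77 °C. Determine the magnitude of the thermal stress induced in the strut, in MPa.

σ ≈ 18.9 MPa (tensile)

The supports are rigid, so the total axial strain is zero. The restrained thermal strain is ε = αΔT = 1.5×10⁻⁶ × 90 = 135×10⁻⁶.
σ = EαΔT = 140×10³ × 1.5×10⁻⁶ × 90 = 18.9 MPa (tensile; the strut is trying to contract).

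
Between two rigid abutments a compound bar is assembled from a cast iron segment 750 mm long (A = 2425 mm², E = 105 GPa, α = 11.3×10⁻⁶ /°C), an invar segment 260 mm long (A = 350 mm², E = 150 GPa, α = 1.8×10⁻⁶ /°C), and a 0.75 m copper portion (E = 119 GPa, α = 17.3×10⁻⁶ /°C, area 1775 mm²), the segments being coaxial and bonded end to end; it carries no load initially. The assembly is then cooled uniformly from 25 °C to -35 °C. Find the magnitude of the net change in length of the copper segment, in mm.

If the supports were absent, the total length change would be Σ αᵢΔT Lᵢ = 11.3×10⁻⁶×60×750 + 1.8×10⁻⁶×60×260 + 17.3×10⁻⁶×60×750 = 1.315 mm.
The walls prevent any net length change, so an axial force P (same in every segment) develops. Compatibility: P · Σ Lᵢ/(AᵢEᵢ) = δ_free.
The series flexibility is Σ Lᵢ/(AᵢEᵢ) = 750/(2425×105×10³) + 260/(350×150×10³) + 750/(1775×119×10³) = 1.145×10⁻⁵ mm/N.
P = 1.315 / 1.145×10⁻⁵ = 114900 N = 114.9 kN, tensile.
For the copper segment, free thermal change = 17.3×10⁻⁶×60×750 = 0.7785 mm and elastic change from P = 114900×750/(1775×119×10³) = 0.4079 mm; these oppose, so the net change is 0.371 mm (segment shortens).

|ΔL| ≈ 0.371 mm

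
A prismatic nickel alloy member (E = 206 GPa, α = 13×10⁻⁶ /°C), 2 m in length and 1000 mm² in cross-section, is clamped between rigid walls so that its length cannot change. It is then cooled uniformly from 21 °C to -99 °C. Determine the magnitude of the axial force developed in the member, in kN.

P ≈ 321 kN (tensile)

The ends cannot move, so σ = EαΔT = 206×10³ × 13×10⁻⁶ × 120 = 321.4 MPa.
Axial force P = σA = 321.4 × 1000 = 321400 N = 321.4 kN, tensile.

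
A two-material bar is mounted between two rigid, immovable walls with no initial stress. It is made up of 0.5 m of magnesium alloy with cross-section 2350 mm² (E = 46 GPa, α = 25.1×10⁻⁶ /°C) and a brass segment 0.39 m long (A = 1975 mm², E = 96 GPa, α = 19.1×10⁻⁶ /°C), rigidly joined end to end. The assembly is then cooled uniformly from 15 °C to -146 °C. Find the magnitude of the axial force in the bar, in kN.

P ≈ 482 kN (tensile)

If the supports were absent, the total length change would be Σ αᵢΔT Lᵢ = 25.1×10⁻⁶×161×500 + 19.1×10⁻⁶×161×390 = 3.22 mm.
Since the ends are fixed, an axial force P builds up, equal in every segment, with P · Σ Lᵢ/(AᵢEᵢ) = δ_free.
The series flexibility is Σ Lᵢ/(AᵢEᵢ) = 500/(2350×46×10³) + 390/(1975×96×10³) = 6.682×10⁻⁶ mm/N.
P = 3.22 / 6.682×10⁻⁶ = 481800 N = 481.8 kN, tensile.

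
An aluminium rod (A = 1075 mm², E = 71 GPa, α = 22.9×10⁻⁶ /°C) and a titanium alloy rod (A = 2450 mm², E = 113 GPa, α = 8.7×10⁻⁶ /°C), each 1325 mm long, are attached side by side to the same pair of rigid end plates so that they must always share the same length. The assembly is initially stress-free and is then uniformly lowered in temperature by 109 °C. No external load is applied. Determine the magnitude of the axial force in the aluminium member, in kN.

The aluminium has the larger α, so on cooling it would change length more than the titanium alloy if both were free. The rigid plates force a common final length, so the aluminium is put into tension and the titanium alloy into compression, with equal and opposite forces P (no external load).
Equating the net (thermal + elastic) strains gives |α₁ − α₂|·ΔT = P·[1/(A₁E₁) + 1/(A₂E₂)].
|α₁ − α₂|·ΔT = 14.2×10⁻⁶ × 109 = 0.001548.
1/(A₁E₁) + 1/(A₂E₂) = 1/(1075×71×10³) + 1/(2450×113×10³) = 1.671×10⁻⁸ N⁻¹.
So P = 0.001548 / 1.671×10⁻⁸ = 92.61 kN.

P ≈ 92.6 kN (tensile in the aluminium)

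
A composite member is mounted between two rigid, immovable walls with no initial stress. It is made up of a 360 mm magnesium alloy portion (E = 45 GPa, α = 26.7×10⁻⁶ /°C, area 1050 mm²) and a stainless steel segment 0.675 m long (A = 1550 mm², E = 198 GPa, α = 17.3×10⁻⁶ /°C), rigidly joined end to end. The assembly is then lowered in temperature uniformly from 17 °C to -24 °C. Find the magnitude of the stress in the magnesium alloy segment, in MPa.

σ ≈ 84.7 MPa (tensile)

If the supports were absent, the total length change would be Σ αᵢΔT Lᵢ = 26.7×10⁻⁶×41×360 + 17.3×10⁻⁶×41×675 = 0.8729 mm.
The walls prevent any net length change, so an axial force P (same in every segment) develops. Compatibility: P · Σ Lᵢ/(AᵢEᵢ) = δ_free.
Σ Lᵢ/(AᵢEᵢ) = 360/(1050×45×10³) + 675/(1550×198×10³) = 9.818×10⁻⁶ mm/N.
So P = 0.8729 / 9.818×10⁻⁶ = 88.9 kN, tensile.
σ_{magnesium alloy} = P / A = 88900 / 1050 = 84.67 MPa.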